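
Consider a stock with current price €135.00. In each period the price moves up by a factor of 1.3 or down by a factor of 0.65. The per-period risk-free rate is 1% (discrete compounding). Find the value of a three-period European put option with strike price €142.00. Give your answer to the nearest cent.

€30.83

Risk-neutral probability p = (1 + 0.01 − 0.65)/(1.3 − 0.65) = 0.3600/0.6500 = 0.5538
Terminal stock prices: S_uuu = 296.6, S_uud = 148.3, S_udd = 74.15, S_ddd = 37.07
Terminal payoffs (K − S): max(-154.6, 0) = 0, max(-6.298, 0) = 0, max(67.85, 0) = 67.85, max(104.9, 0) = 104.9
Node uu (S = 228.2): V_uu = 1/1.01·[0.5538·0.0000 + 0.4462·0.0000] = 0.0000
Node ud (S = 114.1): V_ud = 1/1.01·[0.5538·0.0000 + 0.4462·67.8512] = 29.9724
Node dd (S = 57.04): V_dd = 1/1.01·[0.5538·67.8512 + 0.4462·104.9256] = 83.5566
Node u (S = 175.5): V_u = 1/1.01·[0.5538·0.0000 + 0.4462·29.9724] = 13.2399
Node d (S = 87.75): V_d = 1/1.01·[0.5538·29.9724 + 0.4462·83.5566] = 53.3457
Node 0 (S = 135): V_0 = 1/1.01·[0.5538·13.2399 + 0.4462·53.3457] = 30.8250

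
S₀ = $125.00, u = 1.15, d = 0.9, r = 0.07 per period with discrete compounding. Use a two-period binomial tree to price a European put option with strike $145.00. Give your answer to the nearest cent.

$9.85

Risk-neutral probability p = (1 + 0.07 − 0.9)/(1.15 − 0.9) = 0.1700/0.2500 = 0.6800
Terminal stock prices: S_uu = 165.3, S_ud = 129.4, S_dd = 101.2
Terminal payoffs (K − S): max(-20.31, 0) = 0, max(15.62, 0) = 15.62, max(43.75, 0) = 43.75
Node u (S = 143.8): V_u = 1/1.07·[0.6800·0.0000 + 0.3200·15.6250] = 4.6729
Node d (S = 112.5): V_d = 1/1.07·[0.6800·15.6250 + 0.3200·43.7500] = 23.0140
Node 0 (S = 125): V_0 = 1/1.07·[0.6800·4.6729 + 0.3200·23.0140] = 9.8524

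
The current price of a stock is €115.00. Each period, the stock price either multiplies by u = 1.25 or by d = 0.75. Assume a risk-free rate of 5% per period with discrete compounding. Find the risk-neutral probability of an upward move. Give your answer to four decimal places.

Risk-neutral probability p = (1 + 0.05 − 0.75)/(1.25 − 0.75) = 0.3000/0.5000 = 0.6000

p = 0.6000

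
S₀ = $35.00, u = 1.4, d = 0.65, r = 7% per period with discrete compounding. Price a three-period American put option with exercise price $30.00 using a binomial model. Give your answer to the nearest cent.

$4.22

Risk-neutral probability p = (1 + 0.07 − 0.65)/(1.4 − 0.65) = 0.4200/0.7500 = 0.5600
Terminal stock prices: S_uuu = 96.04, S_uud = 44.59, S_udd = 20.7, S_ddd = 9.612
Terminal payoffs (K − S): max(-66.04, 0) = 0, max(-14.59, 0) = 0, max(9.297, 0) = 9.297, max(20.39, 0) = 20.39
Node uu (S = 68.6): continuation = 1/1.07·[0.5600·0.0000 + 0.4400·0.0000] = 0.0000; exercise value = 0.0000 ≤ continuation, so V_uu = 0.0000
Node ud (S = 31.85): continuation = 1/1.07·[0.5600·0.0000 + 0.4400·9.2975] = 3.8233; exercise value = 0.0000 ≤ continuation, so V_ud = 3.8233
Node dd (S = 14.79): continuation = 1/1.07·[0.5600·9.2975 + 0.4400·20.3881] = 13.2499; exercise value = 15.2125 > continuation, so V_dd = 15.2125 (exercise)
Node u (S = 49): continuation = 1/1.07·[0.5600·0.0000 + 0.4400·3.8233] = 1.5722; exercise value = 0.0000 ≤ continuation, so V_u = 1.5722
Node d (S = 22.75): continuation = 1/1.07·[0.5600·3.8233 + 0.4400·15.2125] = 8.2566; exercise value = 7.2500 ≤ continuation, so V_d = 8.2566
Node 0 (S = 35): continuation = 1/1.07·[0.5600·1.5722 + 0.4400·8.2566] = 4.2181; exercise value = 0.0000 ≤ continuation, so V_0 = 4.2181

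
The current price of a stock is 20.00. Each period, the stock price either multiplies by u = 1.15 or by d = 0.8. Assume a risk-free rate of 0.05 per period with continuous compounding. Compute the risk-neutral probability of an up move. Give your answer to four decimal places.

p = 0.7179

Risk-neutral probability p = (e^0.05 − 0.8)/(1.15 − 0.8) = 0.2513/0.3500 = 0.7179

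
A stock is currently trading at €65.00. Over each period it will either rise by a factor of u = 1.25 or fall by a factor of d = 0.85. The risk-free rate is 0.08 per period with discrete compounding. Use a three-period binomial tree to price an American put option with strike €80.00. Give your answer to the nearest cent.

€15.00

Risk-neutral probability p = (1 + 0.08 − 0.85)/(1.25 − 0.85) = 0.2300/0.4000 = 0.5750
Terminal stock prices: S_uuu = 127, S_uud = 86.33, S_udd = 58.7, S_ddd = 39.92
Terminal payoffs (K − S): max(-46.95, 0) = 0, max(-6.328, 0) = 0, max(21.3, 0) = 21.3, max(40.08, 0) = 40.08
Node uu (S = 101.6): continuation = 1/1.08·[0.5750·0.0000 + 0.4250·0.0000] = 0.0000; exercise value = 0.0000 ≤ continuation, so V_uu = 0.0000
Node ud (S = 69.06): continuation = 1/1.08·[0.5750·0.0000 + 0.4250·21.2969] = 8.3807; exercise value = 10.9375 > continuation, so V_ud = 10.9375 (exercise)
Node dd (S = 46.96): continuation = 1/1.08·[0.5750·21.2969 + 0.4250·40.0819] = 27.1116; exercise value = 33.0375 > continuation, so V_dd = 33.0375 (exercise)
Node u (S = 81.25): continuation = 1/1.08·[0.5750·0.0000 + 0.4250·10.9375] = 4.3041; exercise value = 0.0000 ≤ continuation, so V_u = 4.3041
Node d (S = 55.25): continuation = 1/1.08·[0.5750·10.9375 + 0.4250·33.0375] = 18.8241; exercise value = 24.7500 > continuation, so V_d = 24.7500 (exercise)
Node 0 (S = 65): continuation = 1/1.08·[0.5750·4.3041 + 0.4250·24.7500] = 12.0311; exercise value = 15.0000 > continuation, so V_0 = 15.0000 (exercise)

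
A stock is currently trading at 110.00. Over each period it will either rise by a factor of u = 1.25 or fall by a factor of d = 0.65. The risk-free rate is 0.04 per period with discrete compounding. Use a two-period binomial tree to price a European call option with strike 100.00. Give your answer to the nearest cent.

28.08

Risk-neutral probability p = (1 + 0.04 − 0.65)/(1.25 − 0.65) = 0.3900/0.6000 = 0.6500
Terminal stock prices: S_uu = 171.9, S_ud = 89.38, S_dd = 46.48
Terminal payoffs (S − K): max(71.88, 0) = 71.88, max(-10.62, 0) = 0, max(-53.52, 0) = 0
Node u (S = 137.5): V_u = 1/1.04·[0.6500·71.8750 + 0.3500·0.0000] = 44.9219
Node d (S = 71.5): V_d = 1/1.04·[0.6500·0.0000 + 0.3500·0.0000] = 0.0000
Node 0 (S = 110): V_0 = 1/1.04·[0.6500·44.9219 + 0.3500·0.0000] = 28.0762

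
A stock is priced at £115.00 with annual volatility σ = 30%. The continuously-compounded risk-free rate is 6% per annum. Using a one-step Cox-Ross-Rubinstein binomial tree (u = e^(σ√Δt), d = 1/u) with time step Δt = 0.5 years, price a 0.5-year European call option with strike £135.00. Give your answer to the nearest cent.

£3.61

CRR parameters: u = e^(σ√Δt) = e^(0.3·√0.5) = 1.2363, d = 1/u = 0.8089
Per-period rate: rΔt = 0.06·0.5 = 0.03, so R = e^0.03 = 1.0305
Risk-neutral probability p = (e^0.03 − 0.8089)/(1.2363 − 0.8089) = 0.2216/0.4275 = 0.5184
Terminal stock prices: S_u = 142.2, S_d = 93.02
Terminal payoffs (S − K): max(7.176, 0) = 7.176, max(-41.98, 0) = 0
Node 0 (S = 115): V_0 = e^(−0.03)·[0.5184·7.1758 + 0.4816·0.0000] = 3.6101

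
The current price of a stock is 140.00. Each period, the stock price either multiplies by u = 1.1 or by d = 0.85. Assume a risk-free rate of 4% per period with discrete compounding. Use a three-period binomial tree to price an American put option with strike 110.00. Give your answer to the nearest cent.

0.47

Risk-neutral probability p = (1 + 0.04 − 0.85)/(1.1 − 0.85) = 0.1900/0.2500 = 0.7600
Terminal stock prices: S_uuu = 186.3, S_uud = 144, S_udd = 111.3, S_ddd = 85.98
Terminal payoffs (K − S): max(-76.34, 0) = 0, max(-33.99, 0) = 0, max(-1.265, 0) = 0, max(24.02, 0) = 24.02
Node uu (S = 169.4): continuation = 1/1.04·[0.7600·0.0000 + 0.2400·0.0000] = 0.0000; exercise value = 0.0000 ≤ continuation, so V_uu = 0.0000
Node ud (S = 130.9): continuation = 1/1.04·[0.7600·0.0000 + 0.2400·0.0000] = 0.0000; exercise value = 0.0000 ≤ continuation, so V_ud = 0.0000
Node dd (S = 101.1): continuation = 1/1.04·[0.7600·0.0000 + 0.2400·24.0225] = 5.5437; exercise value = 8.8500 > continuation, so V_dd = 8.8500 (exercise)
Node u (S = 154): continuation = 1/1.04·[0.7600·0.0000 + 0.2400·0.0000] = 0.0000; exercise value = 0.0000 ≤ continuation, so V_u = 0.0000
Node d (S = 119): continuation = 1/1.04·[0.7600·0.0000 + 0.2400·8.8500] = 2.0423; exercise value = 0.0000 ≤ continuation, so V_d = 2.0423
Node 0 (S = 140): continuation = 1/1.04·[0.7600·0.0000 + 0.2400·2.0423] = 0.4713; exercise value = 0.0000 ≤ continuation, so V_0 = 0.4713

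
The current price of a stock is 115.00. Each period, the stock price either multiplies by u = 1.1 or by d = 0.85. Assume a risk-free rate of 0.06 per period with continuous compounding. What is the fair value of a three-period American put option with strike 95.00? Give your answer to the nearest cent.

Risk-neutral probability p = (e^0.06 − 0.85)/(1.1 − 0.85) = 0.2118/0.2500 = 0.8473
Terminal stock prices: S_uuu = 153.1, S_uud = 118.3, S_udd = 91.4, S_ddd = 70.62
Terminal payoffs (K − S): max(-58.07, 0) = 0, max(-23.28, 0) = 0, max(3.604, 0) = 3.604, max(24.38, 0) = 24.38
Node uu (S = 139.2): continuation = e^(−0.06)·[0.8473·0.0000 + 0.1527·0.0000] = 0.0000; exercise value = 0.0000 ≤ continuation, so V_uu = 0.0000
Node ud (S = 107.5): continuation = e^(−0.06)·[0.8473·0.0000 + 0.1527·3.6038] = 0.5181; exercise value = 0.0000 ≤ continuation, so V_ud = 0.5181
Node dd (S = 83.09): continuation = e^(−0.06)·[0.8473·3.6038 + 0.1527·24.3756] = 6.3801; exercise value = 11.9125 > continuation, so V_dd = 11.9125 (exercise)
Node u (S = 126.5): continuation = e^(−0.06)·[0.8473·0.0000 + 0.1527·0.5181] = 0.0745; exercise value = 0.0000 ≤ continuation, so V_u = 0.0745
Node d (S = 97.75): continuation = e^(−0.06)·[0.8473·0.5181 + 0.1527·11.9125] = 2.1260; exercise value = 0.0000 ≤ continuation, so V_d = 2.1260
Node 0 (S = 115): continuation = e^(−0.06)·[0.8473·0.0745 + 0.1527·2.1260] = 0.3651; exercise value = 0.0000 ≤ continuation, so V_0 = 0.3651

0.37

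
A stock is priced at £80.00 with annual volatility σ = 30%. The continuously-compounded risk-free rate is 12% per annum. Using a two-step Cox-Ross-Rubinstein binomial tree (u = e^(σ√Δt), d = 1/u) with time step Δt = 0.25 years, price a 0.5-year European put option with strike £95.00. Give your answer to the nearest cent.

£13.35

CRR parameters: u = e^(σ√Δt) = e^(0.3·√0.25) = 1.1618, d = 1/u = 0.8607
Per-period rate: rΔt = 0.12·0.25 = 0.03, so R = e^0.03 = 1.0305
Risk-neutral probability p = (e^0.03 − 0.8607)/(1.1618 − 0.8607) = 0.1697/0.3011 = 0.5637
Terminal stock prices: S_uu = 108, S_ud = 80, S_dd = 59.27
Terminal payoffs (K − S): max(-12.99, 0) = 0, max(15, 0) = 15, max(35.73, 0) = 35.73
Node u (S = 92.95): V_u = e^(−0.03)·[0.5637·0.0000 + 0.4363·15.0000] = 6.3510
Node d (S = 68.86): V_d = e^(−0.03)·[0.5637·15.0000 + 0.4363·35.7345] = 23.3357
Node 0 (S = 80): V_0 = e^(−0.03)·[0.5637·6.3510 + 0.4363·23.3357] = 13.3546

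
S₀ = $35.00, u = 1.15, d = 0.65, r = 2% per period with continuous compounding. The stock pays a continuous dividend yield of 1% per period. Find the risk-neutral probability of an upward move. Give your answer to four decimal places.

Per-period risk-free factor R = e^0.02 = 1.0202; dividend-adjusted growth = e^(0.02−0.01) = 1.0101.
Risk-neutral probability p = (1.0101 − 0.65)/(1.15 − 0.65) = 0.3601/0.5000 = 0.7201

p = 0.7201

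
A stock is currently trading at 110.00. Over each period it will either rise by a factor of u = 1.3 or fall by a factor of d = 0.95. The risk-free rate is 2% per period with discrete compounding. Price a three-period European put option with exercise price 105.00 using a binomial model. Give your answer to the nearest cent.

5.16

Risk-neutral probability p = (1 + 0.02 − 0.95)/(1.3 − 0.95) = 0.0700/0.3500 = 0.2000
Terminal stock prices: S_uuu = 241.7, S_uud = 176.6, S_udd = 129.1, S_ddd = 94.31
Terminal payoffs (K − S): max(-136.7, 0) = 0, max(-71.6, 0) = 0, max(-24.06, 0) = 0, max(10.69, 0) = 10.69
Node uu (S = 185.9): V_uu = 1/1.02·[0.2000·0.0000 + 0.8000·0.0000] = 0.0000
Node ud (S = 135.8): V_ud = 1/1.02·[0.2000·0.0000 + 0.8000·0.0000] = 0.0000
Node dd (S = 99.27): V_dd = 1/1.02·[0.2000·0.0000 + 0.8000·10.6888] = 8.3833
Node u (S = 143): V_u = 1/1.02·[0.2000·0.0000 + 0.8000·0.0000] = 0.0000
Node d (S = 104.5): V_d = 1/1.02·[0.2000·0.0000 + 0.8000·8.3833] = 6.5752
Node 0 (S = 110): V_0 = 1/1.02·[0.2000·0.0000 + 0.8000·6.5752] = 5.1570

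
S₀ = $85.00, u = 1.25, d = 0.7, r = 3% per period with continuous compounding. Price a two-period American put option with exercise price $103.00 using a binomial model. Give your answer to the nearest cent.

Risk-neutral probability p = (e^0.03 − 0.7)/(1.25 − 0.7) = 0.3305/0.5500 = 0.6008
Terminal stock prices: S_uu = 132.8, S_ud = 74.38, S_dd = 41.65
Terminal payoffs (K − S): max(-29.81, 0) = 0, max(28.62, 0) = 28.62, max(61.35, 0) = 61.35
Node u (S = 106.2): continuation = e^(−0.03)·[0.6008·0.0000 + 0.3992·28.6250] = 11.0886; exercise value = 0.0000 ≤ continuation, so V_u = 11.0886
Node d (S = 59.5): continuation = e^(−0.03)·[0.6008·28.6250 + 0.3992·61.3500] = 40.4559; exercise value = 43.5000 > continuation, so V_d = 43.5000 (exercise)
Node 0 (S = 85): continuation = e^(−0.03)·[0.6008·11.0886 + 0.3992·43.5000] = 23.3163; exercise value = 18.0000 ≤ continuation, so V_0 = 23.3163

$23.32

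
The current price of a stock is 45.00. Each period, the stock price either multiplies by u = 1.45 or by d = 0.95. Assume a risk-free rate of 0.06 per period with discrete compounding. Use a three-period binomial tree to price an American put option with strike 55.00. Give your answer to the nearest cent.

10.00

Risk-neutral probability p = (1 + 0.06 − 0.95)/(1.45 − 0.95) = 0.1100/0.5000 = 0.2200
Terminal stock prices: S_uuu = 137.2, S_uud = 89.88, S_udd = 58.89, S_ddd = 38.58
Terminal payoffs (K − S): max(-82.19, 0) = 0, max(-34.88, 0) = 0, max(-3.888, 0) = 0, max(16.42, 0) = 16.42
Node uu (S = 94.61): continuation = 1/1.06·[0.2200·0.0000 + 0.7800·0.0000] = 0.0000; exercise value = 0.0000 ≤ continuation, so V_uu = 0.0000
Node ud (S = 61.99): continuation = 1/1.06·[0.2200·0.0000 + 0.7800·0.0000] = 0.0000; exercise value = 0.0000 ≤ continuation, so V_ud = 0.0000
Node dd (S = 40.61): continuation = 1/1.06·[0.2200·0.0000 + 0.7800·16.4181] = 12.0813; exercise value = 14.3875 > continuation, so V_dd = 14.3875 (exercise)
Node u (S = 65.25): continuation = 1/1.06·[0.2200·0.0000 + 0.7800·0.0000] = 0.0000; exercise value = 0.0000 ≤ continuation, so V_u = 0.0000
Node d (S = 42.75): continuation = 1/1.06·[0.2200·0.0000 + 0.7800·14.3875] = 10.5870; exercise value = 12.2500 > continuation, so V_d = 12.2500 (exercise)
Node 0 (S = 45): continuation = 1/1.06·[0.2200·0.0000 + 0.7800·12.2500] = 9.0142; exercise value = 10.0000 > continuation, so V_0 = 10.0000 (exercise)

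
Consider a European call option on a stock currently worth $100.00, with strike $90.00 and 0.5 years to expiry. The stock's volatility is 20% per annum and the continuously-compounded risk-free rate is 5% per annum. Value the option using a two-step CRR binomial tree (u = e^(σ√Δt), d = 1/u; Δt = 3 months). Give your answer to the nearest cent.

CRR parameters: u = e^(σ√Δt) = e^(0.2·√0.25) = 1.1052, d = 1/u = 0.9048
Per-period rate: rΔt = 0.05·0.25 = 0.0125, so R = e^0.0125 = 1.0126
Risk-neutral probability p = (e^0.0125 − 0.9048)/(1.1052 − 0.9048) = 0.1077/0.2003 = 0.5378
Terminal stock prices: S_uu = 122.1, S_ud = 100, S_dd = 81.87
Terminal payoffs (S − K): max(32.14, 0) = 32.14, max(10, 0) = 10, max(-8.127, 0) = 0
Node u (S = 110.5): V_u = e^(−0.0125)·[0.5378·32.1403 + 0.4622·10.0000] = 21.6351
Node d (S = 90.48): V_d = e^(−0.0125)·[0.5378·10.0000 + 0.4622·0.0000] = 5.3113
Node 0 (S = 100): V_0 = e^(−0.0125)·[0.5378·21.6351 + 0.4622·5.3113] = 13.9153

$13.92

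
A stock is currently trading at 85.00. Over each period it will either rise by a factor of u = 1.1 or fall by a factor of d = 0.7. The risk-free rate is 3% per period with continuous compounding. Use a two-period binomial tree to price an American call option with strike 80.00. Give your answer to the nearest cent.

Risk-neutral probability p = (e^0.03 − 0.7)/(1.1 − 0.7) = 0.3305/0.4000 = 0.8261
Terminal stock prices: S_uu = 102.9, S_ud = 65.45, S_dd = 41.65
Terminal payoffs (S − K): max(22.85, 0) = 22.85, max(-14.55, 0) = 0, max(-38.35, 0) = 0
Node u (S = 93.5): continuation = e^(−0.03)·[0.8261·22.8500 + 0.1739·0.0000] = 18.3193; exercise value = 13.5000 ≤ continuation, so V_u = 18.3193
Node d (S = 59.5): continuation = e^(−0.03)·[0.8261·0.0000 + 0.1739·0.0000] = 0.0000; exercise value = 0.0000 ≤ continuation, so V_d = 0.0000
Node 0 (S = 85): continuation = e^(−0.03)·[0.8261·18.3193 + 0.1739·0.0000] = 14.6870; exercise value = 5.0000 ≤ continuation, so V_0 = 14.6870

14.69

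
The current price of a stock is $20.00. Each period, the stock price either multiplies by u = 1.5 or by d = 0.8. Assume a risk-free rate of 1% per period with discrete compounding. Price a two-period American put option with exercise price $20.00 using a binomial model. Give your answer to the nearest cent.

$3.46

Risk-neutral probability p = (1 + 0.01 − 0.8)/(1.5 − 0.8) = 0.2100/0.7000 = 0.3000
Terminal stock prices: S_uu = 45, S_ud = 24, S_dd = 12.8
Terminal payoffs (K − S): max(-25, 0) = 0, max(-4, 0) = 0, max(7.2, 0) = 7.2
Node u (S = 30): continuation = 1/1.01·[0.3000·0.0000 + 0.7000·0.0000] = 0.0000; exercise value = 0.0000 ≤ continuation, so V_u = 0.0000
Node d (S = 16): continuation = 1/1.01·[0.3000·0.0000 + 0.7000·7.2000] = 4.9901; exercise value = 4.0000 ≤ continuation, so V_d = 4.9901
Node 0 (S = 20): continuation = 1/1.01·[0.3000·0.0000 + 0.7000·4.9901] = 3.4585; exercise value = 0.0000 ≤ continuation, so V_0 = 3.4585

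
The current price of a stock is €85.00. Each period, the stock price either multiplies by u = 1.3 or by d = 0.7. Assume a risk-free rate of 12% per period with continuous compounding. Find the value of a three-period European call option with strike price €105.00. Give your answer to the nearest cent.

Risk-neutral probability p = (e^0.12 − 0.7)/(1.3 − 0.7) = 0.4275/0.6000 = 0.7125
Terminal stock prices: S_uuu = 186.7, S_uud = 100.6, S_udd = 54.14, S_ddd = 29.15
Terminal payoffs (S − K): max(81.75, 0) = 81.75, max(-4.445, 0) = 0, max(-50.86, 0) = 0, max(-75.84, 0) = 0
Node uu (S = 143.7): V_uu = e^(−0.12)·[0.7125·81.7450 + 0.2875·0.0000] = 51.6568
Node ud (S = 77.35): V_ud = e^(−0.12)·[0.7125·0.0000 + 0.2875·0.0000] = 0.0000
Node dd (S = 41.65): V_dd = e^(−0.12)·[0.7125·0.0000 + 0.2875·0.0000] = 0.0000
Node u (S = 110.5): V_u = e^(−0.12)·[0.7125·51.6568 + 0.2875·0.0000] = 32.6433
Node d (S = 59.5): V_d = e^(−0.12)·[0.7125·0.0000 + 0.2875·0.0000] = 0.0000
Node 0 (S = 85): V_0 = e^(−0.12)·[0.7125·32.6433 + 0.2875·0.0000] = 20.6281

€20.63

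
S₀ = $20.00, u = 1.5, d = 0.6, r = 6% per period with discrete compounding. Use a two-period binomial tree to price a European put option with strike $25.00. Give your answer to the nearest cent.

Risk-neutral probability p = (1 + 0.06 − 0.6)/(1.5 − 0.6) = 0.4600/0.9000 = 0.5111
Terminal stock prices: S_uu = 45, S_ud = 18, S_dd = 7.2
Terminal payoffs (K − S): max(-20, 0) = 0, max(7, 0) = 7, max(17.8, 0) = 17.8
Node u (S = 30): V_u = 1/1.06·[0.5111·0.0000 + 0.4889·7.0000] = 3.2285
Node d (S = 12): V_d = 1/1.06·[0.5111·7.0000 + 0.4889·17.8000] = 11.5849
Node 0 (S = 20): V_0 = 1/1.06·[0.5111·3.2285 + 0.4889·11.5849] = 6.8999

$6.90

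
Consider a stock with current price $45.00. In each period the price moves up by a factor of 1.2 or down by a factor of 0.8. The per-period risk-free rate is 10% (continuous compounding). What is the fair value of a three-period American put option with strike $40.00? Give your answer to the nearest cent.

Risk-neutral probability p = (e^0.1 − 0.8)/(1.2 − 0.8) = 0.3052/0.4000 = 0.7629
Terminal stock prices: S_uuu = 77.76, S_uud = 51.84, S_udd = 34.56, S_ddd = 23.04
Terminal payoffs (K − S): max(-37.76, 0) = 0, max(-11.84, 0) = 0, max(5.44, 0) = 5.44, max(16.96, 0) = 16.96
Node uu (S = 64.8): continuation = e^(−0.1)·[0.7629·0.0000 + 0.2371·0.0000] = 0.0000; exercise value = 0.0000 ≤ continuation, so V_uu = 0.0000
Node ud (S = 43.2): continuation = e^(−0.1)·[0.7629·0.0000 + 0.2371·5.4400] = 1.1669; exercise value = 0.0000 ≤ continuation, so V_ud = 1.1669
Node dd (S = 28.8): continuation = e^(−0.1)·[0.7629·5.4400 + 0.2371·16.9600] = 7.3935; exercise value = 11.2000 > continuation, so V_dd = 11.2000 (exercise)
Node u (S = 54): continuation = e^(−0.1)·[0.7629·0.0000 + 0.2371·1.1669] = 0.2503; exercise value = 0.0000 ≤ continuation, so V_u = 0.2503
Node d (S = 36): continuation = e^(−0.1)·[0.7629·1.1669 + 0.2371·11.2000] = 3.2081; exercise value = 4.0000 > continuation, so V_d = 4.0000 (exercise)
Node 0 (S = 45): continuation = e^(−0.1)·[0.7629·0.2503 + 0.2371·4.0000] = 1.0309; exercise value = 0.0000 ≤ continuation, so V_0 = 1.0309

$1.03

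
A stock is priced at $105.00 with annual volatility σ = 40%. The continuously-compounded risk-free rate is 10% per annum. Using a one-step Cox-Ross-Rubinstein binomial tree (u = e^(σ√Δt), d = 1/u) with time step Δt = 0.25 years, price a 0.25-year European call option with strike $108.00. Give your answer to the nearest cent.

$10.13

CRR parameters: u = e^(σ√Δt) = e^(0.4·√0.25) = 1.2214, d = 1/u = 0.8187
Per-period rate: rΔt = 0.1·0.25 = 0.025, so R = e^0.025 = 1.0253
Risk-neutral probability p = (e^0.025 − 0.8187)/(1.2214 − 0.8187) = 0.2066/0.4027 = 0.5130
Terminal stock prices: S_u = 128.2, S_d = 85.97
Terminal payoffs (S − K): max(20.25, 0) = 20.25, max(-22.03, 0) = 0
Node 0 (S = 105): V_0 = e^(−0.025)·[0.5130·20.2473 + 0.4870·0.0000] = 10.1311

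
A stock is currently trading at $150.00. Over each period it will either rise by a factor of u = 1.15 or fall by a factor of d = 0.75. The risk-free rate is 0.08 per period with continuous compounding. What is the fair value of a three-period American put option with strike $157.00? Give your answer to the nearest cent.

$10.87

Risk-neutral probability p = (e^0.08 − 0.75)/(1.15 − 0.75) = 0.3333/0.4000 = 0.8332
Terminal stock prices: S_uuu = 228.1, S_uud = 148.8, S_udd = 97.03, S_ddd = 63.28
Terminal payoffs (K − S): max(-71.13, 0) = 0, max(8.219, 0) = 8.219, max(59.97, 0) = 59.97, max(93.72, 0) = 93.72
Node uu (S = 198.4): continuation = e^(−0.08)·[0.8332·0.0000 + 0.1668·8.2188] = 1.2654; exercise value = 0.0000 ≤ continuation, so V_uu = 1.2654
Node ud (S = 129.4): continuation = e^(−0.08)·[0.8332·8.2188 + 0.1668·59.9688] = 15.5543; exercise value = 27.6250 > continuation, so V_ud = 27.6250 (exercise)
Node dd (S = 84.38): continuation = e^(−0.08)·[0.8332·59.9688 + 0.1668·93.7188] = 60.5543; exercise value = 72.6250 > continuation, so V_dd = 72.6250 (exercise)
Node u (S = 172.5): continuation = e^(−0.08)·[0.8332·1.2654 + 0.1668·27.6250] = 5.2264; exercise value = 0.0000 ≤ continuation, so V_u = 5.2264
Node d (S = 112.5): continuation = e^(−0.08)·[0.8332·27.6250 + 0.1668·72.6250] = 32.4293; exercise value = 44.5000 > continuation, so V_d = 44.5000 (exercise)
Node 0 (S = 150): continuation = e^(−0.08)·[0.8332·5.2264 + 0.1668·44.5000] = 10.8711; exercise value = 7.0000 ≤ continuation, so V_0 = 10.8711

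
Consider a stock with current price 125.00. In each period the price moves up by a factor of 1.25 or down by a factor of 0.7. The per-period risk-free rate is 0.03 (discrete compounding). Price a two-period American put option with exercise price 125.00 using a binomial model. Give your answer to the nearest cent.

18.10

Risk-neutral probability p = (1 + 0.03 − 0.7)/(1.25 − 0.7) = 0.3300/0.5500 = 0.6000
Terminal stock prices: S_uu = 195.3, S_ud = 109.4, S_dd = 61.25
Terminal payoffs (K − S): max(-70.31, 0) = 0, max(15.62, 0) = 15.62, max(63.75, 0) = 63.75
Node u (S = 156.2): continuation = 1/1.03·[0.6000·0.0000 + 0.4000·15.6250] = 6.0680; exercise value = 0.0000 ≤ continuation, so V_u = 6.0680
Node d (S = 87.5): continuation = 1/1.03·[0.6000·15.6250 + 0.4000·63.7500] = 33.8592; exercise value = 37.5000 > continuation, so V_d = 37.5000 (exercise)
Node 0 (S = 125): continuation = 1/1.03·[0.6000·6.0680 + 0.4000·37.5000] = 18.0978; exercise value = 0.0000 ≤ continuation, so V_0 = 18.0978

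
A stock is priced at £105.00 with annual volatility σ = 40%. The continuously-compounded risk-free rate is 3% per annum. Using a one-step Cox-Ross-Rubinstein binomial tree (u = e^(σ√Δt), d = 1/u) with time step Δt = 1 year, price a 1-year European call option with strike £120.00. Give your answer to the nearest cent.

£15.59

CRR parameters: u = e^(σ√Δt) = e^(0.4·√1) = 1.4918, d = 1/u = 0.6703
Per-period rate: rΔt = 0.03·1 = 0.03, so R = e^0.03 = 1.0305
Risk-neutral probability p = (e^0.03 − 0.6703)/(1.4918 − 0.6703) = 0.3601/0.8215 = 0.4384
Terminal stock prices: S_u = 156.6, S_d = 70.38
Terminal payoffs (S − K): max(36.64, 0) = 36.64, max(-49.62, 0) = 0
Node 0 (S = 105): V_0 = e^(−0.03)·[0.4384·36.6416 + 0.5616·0.0000] = 15.5884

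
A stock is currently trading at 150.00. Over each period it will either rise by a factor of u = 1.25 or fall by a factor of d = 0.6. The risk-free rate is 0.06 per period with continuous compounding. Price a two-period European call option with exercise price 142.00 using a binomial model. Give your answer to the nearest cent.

Risk-neutral probability p = (e^0.06 − 0.6)/(1.25 − 0.6) = 0.4618/0.6500 = 0.7105
Terminal stock prices: S_uu = 234.4, S_ud = 112.5, S_dd = 54
Terminal payoffs (S − K): max(92.38, 0) = 92.38, max(-29.5, 0) = 0, max(-88, 0) = 0
Node u (S = 187.5): V_u = e^(−0.06)·[0.7105·92.3750 + 0.2895·0.0000] = 61.8118
Node d (S = 90): V_d = e^(−0.06)·[0.7105·0.0000 + 0.2895·0.0000] = 0.0000
Node 0 (S = 150): V_0 = e^(−0.06)·[0.7105·61.8118 + 0.2895·0.0000] = 41.3608

41.36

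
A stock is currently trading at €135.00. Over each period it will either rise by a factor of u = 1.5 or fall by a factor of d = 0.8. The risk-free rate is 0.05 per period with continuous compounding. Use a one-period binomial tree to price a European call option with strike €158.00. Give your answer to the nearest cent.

Risk-neutral probability p = (e^0.05 − 0.8)/(1.5 − 0.8) = 0.2513/0.7000 = 0.3590
Terminal stock prices: S_u = 202.5, S_d = 108
Terminal payoffs (S − K): max(44.5, 0) = 44.5, max(-50, 0) = 0
Node 0 (S = 135): V_0 = e^(−0.05)·[0.3590·44.5000 + 0.6410·0.0000] = 15.1946

€15.19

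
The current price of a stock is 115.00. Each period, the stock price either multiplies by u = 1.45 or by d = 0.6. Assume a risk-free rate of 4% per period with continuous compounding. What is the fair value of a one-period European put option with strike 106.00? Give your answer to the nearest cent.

Risk-neutral probability p = (e^0.04 − 0.6)/(1.45 − 0.6) = 0.4408/0.8500 = 0.5186
Terminal stock prices: S_u = 166.8, S_d = 69
Terminal payoffs (K − S): max(-60.75, 0) = 0, max(37, 0) = 37
Node 0 (S = 115): V_0 = e^(−0.04)·[0.5186·0.0000 + 0.4814·37.0000] = 17.1134

17.11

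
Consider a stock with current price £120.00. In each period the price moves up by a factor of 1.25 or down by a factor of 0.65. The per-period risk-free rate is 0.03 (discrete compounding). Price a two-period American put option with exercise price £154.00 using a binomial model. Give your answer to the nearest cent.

£39.42

Risk-neutral probability p = (1 + 0.03 − 0.65)/(1.25 − 0.65) = 0.3800/0.6000 = 0.6333
Terminal stock prices: S_uu = 187.5, S_ud = 97.5, S_dd = 50.7
Terminal payoffs (K − S): max(-33.5, 0) = 0, max(56.5, 0) = 56.5, max(103.3, 0) = 103.3
Node u (S = 150): continuation = 1/1.03·[0.6333·0.0000 + 0.3667·56.5000] = 20.1133; exercise value = 4.0000 ≤ continuation, so V_u = 20.1133
Node d (S = 78): continuation = 1/1.03·[0.6333·56.5000 + 0.3667·103.3000] = 71.5146; exercise value = 76.0000 > continuation, so V_d = 76.0000 (exercise)
Node 0 (S = 120): continuation = 1/1.03·[0.6333·20.1133 + 0.3667·76.0000] = 39.4224; exercise value = 34.0000 ≤ continuation, so V_0 = 39.4224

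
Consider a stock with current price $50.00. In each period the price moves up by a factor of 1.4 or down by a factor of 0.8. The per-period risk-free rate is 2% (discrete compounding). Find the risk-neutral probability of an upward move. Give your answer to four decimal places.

Risk-neutral probability p = (1 + 0.02 − 0.8)/(1.4 − 0.8) = 0.2200/0.6000 = 0.3667

p = 0.3667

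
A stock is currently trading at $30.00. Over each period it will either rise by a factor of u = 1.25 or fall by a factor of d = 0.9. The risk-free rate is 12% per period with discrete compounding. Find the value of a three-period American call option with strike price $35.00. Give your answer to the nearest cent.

$6.42

Risk-neutral probability p = (1 + 0.12 − 0.9)/(1.25 − 0.9) = 0.2200/0.3500 = 0.6286
Terminal stock prices: S_uuu = 58.59, S_uud = 42.19, S_udd = 30.38, S_ddd = 21.87
Terminal payoffs (S − K): max(23.59, 0) = 23.59, max(7.188, 0) = 7.188, max(-4.625, 0) = 0, max(-13.13, 0) = 0
Node uu (S = 46.88): continuation = 1/1.12·[0.6286·23.5938 + 0.3714·7.1875] = 15.6250; exercise value = 11.8750 ≤ continuation, so V_uu = 15.6250
Node ud (S = 33.75): continuation = 1/1.12·[0.6286·7.1875 + 0.3714·0.0000] = 4.0338; exercise value = 0.0000 ≤ continuation, so V_ud = 4.0338
Node dd (S = 24.3): continuation = 1/1.12·[0.6286·0.0000 + 0.3714·0.0000] = 0.0000; exercise value = 0.0000 ≤ continuation, so V_dd = 0.0000
Node u (S = 37.5): continuation = 1/1.12·[0.6286·15.6250 + 0.3714·4.0338] = 10.1069; exercise value = 2.5000 ≤ continuation, so V_u = 10.1069
Node d (S = 27): continuation = 1/1.12·[0.6286·4.0338 + 0.3714·0.0000] = 2.2639; exercise value = 0.0000 ≤ continuation, so V_d = 2.2639
Node 0 (S = 30): continuation = 1/1.12·[0.6286·10.1069 + 0.3714·2.2639] = 6.4230; exercise value = 0.0000 ≤ continuation, so V_0 = 6.4230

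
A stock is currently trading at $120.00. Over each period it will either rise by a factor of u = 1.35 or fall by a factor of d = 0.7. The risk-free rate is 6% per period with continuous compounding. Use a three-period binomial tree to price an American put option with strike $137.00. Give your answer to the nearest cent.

$27.39

Risk-neutral probability p = (e^0.06 − 0.7)/(1.35 − 0.7) = 0.3618/0.6500 = 0.5567
Terminal stock prices: S_uuu = 295.2, S_uud = 153.1, S_udd = 79.38, S_ddd = 41.16
Terminal payoffs (K − S): max(-158.2, 0) = 0, max(-16.09, 0) = 0, max(57.62, 0) = 57.62, max(95.84, 0) = 95.84
Node uu (S = 218.7): continuation = e^(−0.06)·[0.5567·0.0000 + 0.4433·0.0000] = 0.0000; exercise value = 0.0000 ≤ continuation, so V_uu = 0.0000
Node ud (S = 113.4): continuation = e^(−0.06)·[0.5567·0.0000 + 0.4433·57.6200] = 24.0570; exercise value = 23.6000 ≤ continuation, so V_ud = 24.0570
Node dd (S = 58.8): continuation = e^(−0.06)·[0.5567·57.6200 + 0.4433·95.8400] = 70.2217; exercise value = 78.2000 > continuation, so V_dd = 78.2000 (exercise)
Node u (S = 162): continuation = e^(−0.06)·[0.5567·0.0000 + 0.4433·24.0570] = 10.0441; exercise value = 0.0000 ≤ continuation, so V_u = 10.0441
Node d (S = 84): continuation = e^(−0.06)·[0.5567·24.0570 + 0.4433·78.2000] = 45.2613; exercise value = 53.0000 > continuation, so V_d = 53.0000 (exercise)
Node 0 (S = 120): continuation = e^(−0.06)·[0.5567·10.0441 + 0.4433·53.0000] = 27.3937; exercise value = 17.0000 ≤ continuation, so V_0 = 27.3937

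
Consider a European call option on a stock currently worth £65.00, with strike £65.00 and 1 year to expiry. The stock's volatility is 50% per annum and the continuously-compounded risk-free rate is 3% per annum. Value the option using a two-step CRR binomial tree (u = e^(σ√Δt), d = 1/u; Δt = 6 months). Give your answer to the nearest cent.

£12.18

CRR parameters: u = e^(σ√Δt) = e^(0.5·√0.5) = 1.4241, d = 1/u = 0.7022
Per-period rate: rΔt = 0.03·0.5 = 0.015, so R = e^0.015 = 1.0151
Risk-neutral probability p = (e^0.015 − 0.7022)/(1.4241 − 0.7022) = 0.3129/0.7219 = 0.4335
Terminal stock prices: S_uu = 131.8, S_ud = 65, S_dd = 32.05
Terminal payoffs (S − K): max(66.83, 0) = 66.83, max(0, 0) = 0, max(-32.95, 0) = 0
Node u (S = 92.57): V_u = e^(−0.015)·[0.4335·66.8275 + 0.5665·0.0000] = 28.5355
Node d (S = 45.64): V_d = e^(−0.015)·[0.4335·0.0000 + 0.5665·0.0000] = 0.0000
Node 0 (S = 65): V_0 = e^(−0.015)·[0.4335·28.5355 + 0.5665·0.0000] = 12.1847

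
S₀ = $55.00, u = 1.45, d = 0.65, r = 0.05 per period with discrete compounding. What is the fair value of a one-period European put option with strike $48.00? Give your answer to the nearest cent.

$5.83

Risk-neutral probability p = (1 + 0.05 − 0.65)/(1.45 − 0.65) = 0.4000/0.8000 = 0.5000
Terminal stock prices: S_u = 79.75, S_d = 35.75
Terminal payoffs (K − S): max(-31.75, 0) = 0, max(12.25, 0) = 12.25
Node 0 (S = 55): V_0 = 1/1.05·[0.5000·0.0000 + 0.5000·12.2500] = 5.8333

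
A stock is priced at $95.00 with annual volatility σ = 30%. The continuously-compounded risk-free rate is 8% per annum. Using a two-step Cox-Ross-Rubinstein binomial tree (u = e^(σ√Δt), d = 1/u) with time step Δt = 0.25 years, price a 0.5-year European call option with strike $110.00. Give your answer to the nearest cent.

CRR parameters: u = e^(σ√Δt) = e^(0.3·√0.25) = 1.1618, d = 1/u = 0.8607
Per-period rate: rΔt = 0.08·0.25 = 0.02, so R = e^0.02 = 1.0202
Risk-neutral probability p = (e^0.02 − 0.8607)/(1.1618 − 0.8607) = 0.1595/0.3011 = 0.5297
Terminal stock prices: S_uu = 128.2, S_ud = 95, S_dd = 70.38
Terminal payoffs (S − K): max(18.24, 0) = 18.24, max(-15, 0) = 0, max(-39.62, 0) = 0
Node u (S = 110.4): V_u = e^(−0.02)·[0.5297·18.2366 + 0.4703·0.0000] = 9.4679
Node d (S = 81.77): V_d = e^(−0.02)·[0.5297·0.0000 + 0.4703·0.0000] = 0.0000
Node 0 (S = 95): V_0 = e^(−0.02)·[0.5297·9.4679 + 0.4703·0.0000] = 4.9154

$4.92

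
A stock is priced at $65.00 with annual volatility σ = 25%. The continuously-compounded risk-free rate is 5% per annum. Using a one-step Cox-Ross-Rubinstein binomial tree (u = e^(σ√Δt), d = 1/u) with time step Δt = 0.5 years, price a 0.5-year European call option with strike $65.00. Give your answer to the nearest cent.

CRR parameters: u = e^(σ√Δt) = e^(0.25·√0.5) = 1.1934, d = 1/u = 0.8380
Per-period rate: rΔt = 0.05·0.5 = 0.025, so R = e^0.025 = 1.0253
Risk-neutral probability p = (e^0.025 − 0.8380)/(1.1934 − 0.8380) = 0.1873/0.3554 = 0.5272
Terminal stock prices: S_u = 77.57, S_d = 54.47
Terminal payoffs (S − K): max(12.57, 0) = 12.57, max(-10.53, 0) = 0
Node 0 (S = 65): V_0 = e^(−0.025)·[0.5272·12.5687 + 0.4728·0.0000] = 6.4620

$6.46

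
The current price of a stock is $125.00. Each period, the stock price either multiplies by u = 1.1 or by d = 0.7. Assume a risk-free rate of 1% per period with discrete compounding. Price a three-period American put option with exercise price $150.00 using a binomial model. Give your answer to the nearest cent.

$28.90

Risk-neutral probability p = (1 + 0.01 − 0.7)/(1.1 − 0.7) = 0.3100/0.4000 = 0.7750
Terminal stock prices: S_uuu = 166.4, S_uud = 105.9, S_udd = 67.37, S_ddd = 42.87
Terminal payoffs (K − S): max(-16.38, 0) = 0, max(44.12, 0) = 44.12, max(82.63, 0) = 82.63, max(107.1, 0) = 107.1
Node uu (S = 151.3): continuation = 1/1.01·[0.7750·0.0000 + 0.2250·44.1250] = 9.8298; exercise value = 0.0000 ≤ continuation, so V_uu = 9.8298
Node ud (S = 96.25): continuation = 1/1.01·[0.7750·44.1250 + 0.2250·82.6250] = 52.2649; exercise value = 53.7500 > continuation, so V_ud = 53.7500 (exercise)
Node dd (S = 61.25): continuation = 1/1.01·[0.7750·82.6250 + 0.2250·107.1250] = 87.2649; exercise value = 88.7500 > continuation, so V_dd = 88.7500 (exercise)
Node u (S = 137.5): continuation = 1/1.01·[0.7750·9.8298 + 0.2250·53.7500] = 19.5167; exercise value = 12.5000 ≤ continuation, so V_u = 19.5167
Node d (S = 87.5): continuation = 1/1.01·[0.7750·53.7500 + 0.2250·88.7500] = 61.0149; exercise value = 62.5000 > continuation, so V_d = 62.5000 (exercise)
Node 0 (S = 125): continuation = 1/1.01·[0.7750·19.5167 + 0.2250·62.5000] = 28.8990; exercise value = 25.0000 ≤ continuation, so V_0 = 28.8990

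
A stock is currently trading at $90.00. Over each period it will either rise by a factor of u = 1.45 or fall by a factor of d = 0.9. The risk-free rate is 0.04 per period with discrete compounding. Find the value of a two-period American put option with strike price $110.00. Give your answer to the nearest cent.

$20.79

Risk-neutral probability p = (1 + 0.04 − 0.9)/(1.45 − 0.9) = 0.1400/0.5500 = 0.2545
Terminal stock prices: S_uu = 189.2, S_ud = 117.5, S_dd = 72.9
Terminal payoffs (K − S): max(-79.22, 0) = 0, max(-7.45, 0) = 0, max(37.1, 0) = 37.1
Node u (S = 130.5): continuation = 1/1.04·[0.2545·0.0000 + 0.7455·0.0000] = 0.0000; exercise value = 0.0000 ≤ continuation, so V_u = 0.0000
Node d (S = 81): continuation = 1/1.04·[0.2545·0.0000 + 0.7455·37.1000] = 26.5927; exercise value = 29.0000 > continuation, so V_d = 29.0000 (exercise)
Node 0 (S = 90): continuation = 1/1.04·[0.2545·0.0000 + 0.7455·29.0000] = 20.7867; exercise value = 20.0000 ≤ continuation, so V_0 = 20.7867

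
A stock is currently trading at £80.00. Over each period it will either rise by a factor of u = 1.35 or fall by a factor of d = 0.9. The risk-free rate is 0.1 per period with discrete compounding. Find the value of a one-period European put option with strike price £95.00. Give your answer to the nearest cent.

Risk-neutral probability p = (1 + 0.1 − 0.9)/(1.35 − 0.9) = 0.2000/0.4500 = 0.4444
Terminal stock prices: S_u = 108, S_d = 72
Terminal payoffs (K − S): max(-13, 0) = 0, max(23, 0) = 23
Node 0 (S = 80): V_0 = 1/1.1·[0.4444·0.0000 + 0.5556·23.0000] = 11.6162

£11.62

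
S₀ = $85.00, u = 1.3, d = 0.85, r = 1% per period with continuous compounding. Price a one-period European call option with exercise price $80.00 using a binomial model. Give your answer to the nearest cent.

$10.74

Risk-neutral probability p = (e^0.01 − 0.85)/(1.3 − 0.85) = 0.1601/0.4500 = 0.3557
Terminal stock prices: S_u = 110.5, S_d = 72.25
Terminal payoffs (S − K): max(30.5, 0) = 30.5, max(-7.75, 0) = 0
Node 0 (S = 85): V_0 = e^(−0.01)·[0.3557·30.5000 + 0.6443·0.0000] = 10.7399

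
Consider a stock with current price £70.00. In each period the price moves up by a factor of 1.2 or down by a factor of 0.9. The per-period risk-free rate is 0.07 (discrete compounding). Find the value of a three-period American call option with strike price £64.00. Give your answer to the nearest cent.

£18.62

Risk-neutral probability p = (1 + 0.07 − 0.9)/(1.2 − 0.9) = 0.1700/0.3000 = 0.5667
Terminal stock prices: S_uuu = 121, S_uud = 90.72, S_udd = 68.04, S_ddd = 51.03
Terminal payoffs (S − K): max(56.96, 0) = 56.96, max(26.72, 0) = 26.72, max(4.04, 0) = 4.04, max(-12.97, 0) = 0
Node uu (S = 100.8): continuation = 1/1.07·[0.5667·56.9600 + 0.4333·26.7200] = 40.9869; exercise value = 36.8000 ≤ continuation, so V_uu = 40.9869
Node ud (S = 75.6): continuation = 1/1.07·[0.5667·26.7200 + 0.4333·4.0400] = 15.7869; exercise value = 11.6000 ≤ continuation, so V_ud = 15.7869
Node dd (S = 56.7): continuation = 1/1.07·[0.5667·4.0400 + 0.4333·0.0000] = 2.1396; exercise value = 0.0000 ≤ continuation, so V_dd = 2.1396
Node u (S = 84): continuation = 1/1.07·[0.5667·40.9869 + 0.4333·15.7869] = 28.0999; exercise value = 20.0000 ≤ continuation, so V_u = 28.0999
Node d (S = 63): continuation = 1/1.07·[0.5667·15.7869 + 0.4333·2.1396] = 9.2272; exercise value = 0.0000 ≤ continuation, so V_d = 9.2272
Node 0 (S = 70): continuation = 1/1.07·[0.5667·28.0999 + 0.4333·9.2272] = 18.6184; exercise value = 6.0000 ≤ continuation, so V_0 = 18.6184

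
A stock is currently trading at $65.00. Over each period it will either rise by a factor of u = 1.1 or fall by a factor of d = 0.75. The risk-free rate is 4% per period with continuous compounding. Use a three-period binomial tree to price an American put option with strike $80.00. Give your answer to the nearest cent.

$15.00

Risk-neutral probability p = (e^0.04 − 0.75)/(1.1 − 0.75) = 0.2908/0.3500 = 0.8309
Terminal stock prices: S_uuu = 86.52, S_uud = 58.99, S_udd = 40.22, S_ddd = 27.42
Terminal payoffs (K − S): max(-6.515, 0) = 0, max(21.01, 0) = 21.01, max(39.78, 0) = 39.78, max(52.58, 0) = 52.58
Node uu (S = 78.65): continuation = e^(−0.04)·[0.8309·0.0000 + 0.1691·21.0125] = 3.4141; exercise value = 1.3500 ≤ continuation, so V_uu = 3.4141
Node ud (S = 53.62): continuation = e^(−0.04)·[0.8309·21.0125 + 0.1691·39.7812] = 23.2382; exercise value = 26.3750 > continuation, so V_ud = 26.3750 (exercise)
Node dd (S = 36.56): continuation = e^(−0.04)·[0.8309·39.7812 + 0.1691·52.5781] = 40.3007; exercise value = 43.4375 > continuation, so V_dd = 43.4375 (exercise)
Node u (S = 71.5): continuation = e^(−0.04)·[0.8309·3.4141 + 0.1691·26.3750] = 7.0110; exercise value = 8.5000 > continuation, so V_u = 8.5000 (exercise)
Node d (S = 48.75): continuation = e^(−0.04)·[0.8309·26.3750 + 0.1691·43.4375] = 28.1132; exercise value = 31.2500 > continuation, so V_d = 31.2500 (exercise)
Node 0 (S = 65): continuation = e^(−0.04)·[0.8309·8.5000 + 0.1691·31.2500] = 11.8632; exercise value = 15.0000 > continuation, so V_0 = 15.0000 (exercise)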